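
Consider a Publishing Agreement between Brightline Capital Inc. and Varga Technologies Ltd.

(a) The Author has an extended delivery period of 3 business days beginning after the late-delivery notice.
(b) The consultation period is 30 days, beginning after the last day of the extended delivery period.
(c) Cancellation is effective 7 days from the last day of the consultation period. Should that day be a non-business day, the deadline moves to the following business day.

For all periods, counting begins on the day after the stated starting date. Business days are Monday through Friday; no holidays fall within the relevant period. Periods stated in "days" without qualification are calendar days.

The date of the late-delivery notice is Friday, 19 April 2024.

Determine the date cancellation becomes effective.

The last day of the extended delivery period: counting 3 business days from Friday, 19 April 2024 (Apr 22, Apr 23, Apr 24, skipping weekends) reaches Wednesday, 24 April 2024.
The last day of the consultation period: 30 calendar days after 24 April 2024 is 24 May 2024.
Adding 7 calendar days to 24 May 2024 gives 31 May 2024, which is the date cancellation becomes effective. 31 May 2024 is a Friday, so no roll-forward applies.

31 May 2024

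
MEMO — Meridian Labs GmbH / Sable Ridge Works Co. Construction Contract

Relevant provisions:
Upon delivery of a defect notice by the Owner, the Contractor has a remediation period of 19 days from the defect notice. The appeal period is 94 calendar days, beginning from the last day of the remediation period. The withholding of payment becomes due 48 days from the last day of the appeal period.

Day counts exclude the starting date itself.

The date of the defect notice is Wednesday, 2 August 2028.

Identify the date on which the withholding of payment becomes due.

10 January 2029

The last day of the remediation period: 19 calendar days after 2 August 2028 is 21 August 2028.
The last day of the appeal period: 94 calendar days after 21 August 2028 is 23 November 2028.
The date on which the withholding of payment becomes due: 23 November 2028 + 48 days = 10 January 2029.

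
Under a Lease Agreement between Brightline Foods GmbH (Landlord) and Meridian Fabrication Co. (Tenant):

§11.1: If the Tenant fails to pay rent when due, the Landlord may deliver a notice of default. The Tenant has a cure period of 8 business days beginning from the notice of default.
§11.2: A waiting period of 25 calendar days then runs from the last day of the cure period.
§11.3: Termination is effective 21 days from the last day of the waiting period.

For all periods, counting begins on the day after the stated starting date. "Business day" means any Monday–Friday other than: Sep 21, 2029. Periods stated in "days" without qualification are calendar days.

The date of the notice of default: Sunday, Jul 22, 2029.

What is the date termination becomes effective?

Sep 16, 2029

The last day of the cure period: 8 business days after Sunday, Jul 22, 2029, skipping weekends — Jul 23, Jul 24, Jul 25, Jul 26, Jul 27, Jul 30, Jul 31, Aug 1 — lands on Wednesday, Aug 1, 2029.
Adding 25 calendar days to Aug 1, 2029 gives Aug 26, 2029, which is the last day of the waiting period.
The date termination becomes effective: 21 calendar days after Aug 26, 2029 is Sep 16, 2029.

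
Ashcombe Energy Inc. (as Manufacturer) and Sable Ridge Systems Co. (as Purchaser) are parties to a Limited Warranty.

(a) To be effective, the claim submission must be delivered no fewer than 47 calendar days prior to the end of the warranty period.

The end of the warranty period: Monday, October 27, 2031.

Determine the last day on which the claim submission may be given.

September 10, 2031

Counting back 47 calendar days from October 27, 2031 gives September 10, 2031.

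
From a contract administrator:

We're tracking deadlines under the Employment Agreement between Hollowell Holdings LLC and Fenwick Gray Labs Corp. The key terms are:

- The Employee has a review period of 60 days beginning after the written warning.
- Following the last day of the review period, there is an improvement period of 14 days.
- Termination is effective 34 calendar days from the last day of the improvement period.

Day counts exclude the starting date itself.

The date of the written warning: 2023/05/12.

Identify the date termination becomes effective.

The last day of the review period: 2023/05/12 + 60 days = 2023/07/11.
The last day of the improvement period: 14 calendar days after 2023/07/11 is 2023/07/25.
Adding 34 calendar days to 2023/07/25 gives 2023/08/28, which is the date termination becomes effective.

2023/08/28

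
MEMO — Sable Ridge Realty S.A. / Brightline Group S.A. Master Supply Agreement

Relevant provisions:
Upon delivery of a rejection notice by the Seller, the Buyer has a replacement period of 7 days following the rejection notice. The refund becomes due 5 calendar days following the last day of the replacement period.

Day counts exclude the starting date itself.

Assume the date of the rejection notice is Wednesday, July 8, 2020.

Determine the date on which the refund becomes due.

July 20, 2020

The last day of the replacement period: July 8, 2020 + 7 days = July 15, 2020.
The date on which the refund becomes due: 5 calendar days after July 15, 2020 is July 20, 2020.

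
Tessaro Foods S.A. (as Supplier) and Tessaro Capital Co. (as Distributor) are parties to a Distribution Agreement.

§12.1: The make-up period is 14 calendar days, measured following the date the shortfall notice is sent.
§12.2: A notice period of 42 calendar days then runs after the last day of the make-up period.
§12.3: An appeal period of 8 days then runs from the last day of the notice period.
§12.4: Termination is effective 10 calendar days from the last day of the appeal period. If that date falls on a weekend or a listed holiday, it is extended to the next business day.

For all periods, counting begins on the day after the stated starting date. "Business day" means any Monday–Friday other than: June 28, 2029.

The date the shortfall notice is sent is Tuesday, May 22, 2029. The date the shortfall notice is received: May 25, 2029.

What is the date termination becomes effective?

Adding 14 calendar days to May 22, 2029 gives June 5, 2029, which is the last day of the make-up period.
The last day of the notice period: June 5, 2029 + 42 days = July 17, 2029.
The last day of the appeal period: July 17, 2029 + 8 days = July 25, 2029.
Adding 10 calendar days to July 25, 2029 gives August 4, 2029, which is the date termination becomes effective. That falls on a Saturday, so it rolls to the next business day, Monday, August 6, 2029.

August 6, 2029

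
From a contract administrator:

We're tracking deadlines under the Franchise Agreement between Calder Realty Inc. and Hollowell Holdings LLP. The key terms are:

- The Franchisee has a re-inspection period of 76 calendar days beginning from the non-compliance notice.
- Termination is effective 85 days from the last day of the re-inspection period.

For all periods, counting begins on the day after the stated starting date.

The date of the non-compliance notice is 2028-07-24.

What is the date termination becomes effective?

Adding 76 calendar days to 2028-07-24 gives 2028-10-08, which is the last day of the re-inspection period.
The date termination becomes effective: 85 calendar days after 2028-10-08 is 2029-01-01.

2029-01-01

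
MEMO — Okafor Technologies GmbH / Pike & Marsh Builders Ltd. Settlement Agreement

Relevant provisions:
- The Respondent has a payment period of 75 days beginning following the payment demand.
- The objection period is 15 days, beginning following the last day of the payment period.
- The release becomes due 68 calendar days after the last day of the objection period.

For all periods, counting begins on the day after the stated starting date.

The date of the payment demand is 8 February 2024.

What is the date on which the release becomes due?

15 July 2024

The last day of the payment period: 75 calendar days after 8 February 2024 is 23 April 2024.
Adding 15 calendar days to 23 April 2024 gives 8 May 2024, which is the last day of the objection period.
The date on which the release becomes due: 8 May 2024 + 68 days = 15 July 2024.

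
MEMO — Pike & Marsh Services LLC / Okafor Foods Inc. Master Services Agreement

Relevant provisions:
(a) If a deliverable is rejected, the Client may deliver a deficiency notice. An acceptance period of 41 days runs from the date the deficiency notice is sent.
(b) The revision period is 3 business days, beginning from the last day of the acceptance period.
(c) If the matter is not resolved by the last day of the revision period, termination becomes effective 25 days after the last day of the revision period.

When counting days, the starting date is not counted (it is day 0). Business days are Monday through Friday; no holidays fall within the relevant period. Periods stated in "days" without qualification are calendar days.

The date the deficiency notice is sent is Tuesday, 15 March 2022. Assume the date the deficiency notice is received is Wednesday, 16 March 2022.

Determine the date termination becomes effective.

23 May 2022

Adding 41 calendar days to 15 March 2022 gives 25 April 2022, which is the last day of the acceptance period.
The last day of the revision period: 3 business days after Monday, 25 April 2022, skipping weekends — Apr 26, Apr 27, Apr 28 — lands on Thursday, 28 April 2022.
The date termination becomes effective: 28 April 2022 + 25 days = 23 May 2022.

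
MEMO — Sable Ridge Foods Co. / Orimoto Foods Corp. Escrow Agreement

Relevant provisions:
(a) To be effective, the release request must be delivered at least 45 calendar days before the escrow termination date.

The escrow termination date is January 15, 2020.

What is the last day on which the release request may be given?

January 15, 2020 minus 45 days is December 1, 2019.

December 1, 2019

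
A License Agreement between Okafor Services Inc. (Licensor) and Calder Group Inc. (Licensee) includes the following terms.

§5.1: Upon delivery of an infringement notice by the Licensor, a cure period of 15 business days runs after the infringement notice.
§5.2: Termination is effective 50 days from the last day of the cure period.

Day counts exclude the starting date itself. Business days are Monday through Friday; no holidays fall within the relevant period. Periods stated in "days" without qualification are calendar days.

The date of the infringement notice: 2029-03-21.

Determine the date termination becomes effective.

From Wednesday, 2029-03-21, 15 business days (Mar 22, Mar 23, Mar 26, Mar 27, …, Apr 9, Apr 10, Apr 11, skipping weekends) brings us to Wednesday, 2029-04-11, which is the last day of the cure period.
Adding 50 calendar days to 2029-04-11 gives 2029-05-31, which is the date termination becomes effective.

2029-05-31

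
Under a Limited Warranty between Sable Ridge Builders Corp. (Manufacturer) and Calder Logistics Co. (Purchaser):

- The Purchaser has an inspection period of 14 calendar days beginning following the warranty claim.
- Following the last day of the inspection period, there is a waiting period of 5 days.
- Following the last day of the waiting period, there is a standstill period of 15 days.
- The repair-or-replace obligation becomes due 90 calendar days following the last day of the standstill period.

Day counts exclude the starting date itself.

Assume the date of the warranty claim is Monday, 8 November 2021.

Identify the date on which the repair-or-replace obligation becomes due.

The last day of the inspection period: 14 calendar days after 8 November 2021 is 22 November 2021.
The last day of the waiting period: 22 November 2021 + 5 days = 27 November 2021.
The last day of the standstill period: 27 November 2021 + 15 days = 12 December 2021.
Adding 90 calendar days to 12 December 2021 gives 12 March 2022, which is the date on which the repair-or-replace obligation becomes due.

12 March 2022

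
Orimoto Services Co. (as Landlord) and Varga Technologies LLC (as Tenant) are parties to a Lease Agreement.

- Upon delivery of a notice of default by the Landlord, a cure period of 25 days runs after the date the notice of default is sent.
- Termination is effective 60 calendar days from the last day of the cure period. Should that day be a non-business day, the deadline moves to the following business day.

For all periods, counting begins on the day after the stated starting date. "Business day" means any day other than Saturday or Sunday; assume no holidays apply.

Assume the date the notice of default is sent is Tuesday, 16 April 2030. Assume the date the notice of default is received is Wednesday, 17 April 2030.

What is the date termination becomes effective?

The last day of the cure period: 16 April 2030 + 25 days = 11 May 2030.
The date termination becomes effective: 11 May 2030 + 60 days = 10 July 2030. 10 July 2030 is a Wednesday, so no roll-forward applies.

10 July 2030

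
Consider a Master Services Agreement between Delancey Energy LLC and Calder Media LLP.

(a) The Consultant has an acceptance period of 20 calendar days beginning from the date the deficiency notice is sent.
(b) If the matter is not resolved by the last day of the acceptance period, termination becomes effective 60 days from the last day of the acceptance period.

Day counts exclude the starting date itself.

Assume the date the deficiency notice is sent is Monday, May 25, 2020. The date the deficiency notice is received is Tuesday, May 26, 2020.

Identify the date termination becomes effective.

August 13, 2020

Adding 20 calendar days to May 25, 2020 gives June 14, 2020, which is the last day of the acceptance period.
The date termination becomes effective: June 14, 2020 + 60 days = August 13, 2020.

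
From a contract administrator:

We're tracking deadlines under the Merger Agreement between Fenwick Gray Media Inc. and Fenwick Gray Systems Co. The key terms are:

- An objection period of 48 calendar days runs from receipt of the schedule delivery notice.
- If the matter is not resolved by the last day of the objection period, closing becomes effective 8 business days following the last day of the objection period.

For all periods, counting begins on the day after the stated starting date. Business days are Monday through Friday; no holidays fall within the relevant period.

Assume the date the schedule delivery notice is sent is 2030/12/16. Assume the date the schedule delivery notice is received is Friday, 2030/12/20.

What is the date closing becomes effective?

The last day of the objection period: 2030/12/20 + 48 days = 2031/02/06.
The date closing becomes effective: counting 8 business days from Thursday, 2031/02/06 (Feb 7, Feb 10, Feb 11, Feb 12, Feb 13, Feb 14, Feb 17, Feb 18, skipping weekends) reaches Tuesday, 2031/02/18.

2031/02/18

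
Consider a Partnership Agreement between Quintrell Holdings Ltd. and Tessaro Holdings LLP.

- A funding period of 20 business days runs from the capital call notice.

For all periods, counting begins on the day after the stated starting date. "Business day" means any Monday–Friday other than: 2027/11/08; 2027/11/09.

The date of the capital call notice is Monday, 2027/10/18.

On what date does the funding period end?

The last day of the funding period: counting 20 business days from Monday, 2027/10/18 (Oct 19, Oct 20, Oct 21, Oct 22, …, Nov 15, Nov 16, Nov 17, skipping weekends and the listed holidays on Nov 8, Nov 9) reaches Wednesday, 2027/11/17.

2027/11/17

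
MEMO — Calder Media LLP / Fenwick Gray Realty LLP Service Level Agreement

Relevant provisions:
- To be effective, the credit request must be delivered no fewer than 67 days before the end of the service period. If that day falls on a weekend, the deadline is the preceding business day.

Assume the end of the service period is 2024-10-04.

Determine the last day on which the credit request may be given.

2024-07-29

Counting back 67 calendar days from 2024-10-04 gives 2024-07-29. That is a Monday, so no adjustment is needed.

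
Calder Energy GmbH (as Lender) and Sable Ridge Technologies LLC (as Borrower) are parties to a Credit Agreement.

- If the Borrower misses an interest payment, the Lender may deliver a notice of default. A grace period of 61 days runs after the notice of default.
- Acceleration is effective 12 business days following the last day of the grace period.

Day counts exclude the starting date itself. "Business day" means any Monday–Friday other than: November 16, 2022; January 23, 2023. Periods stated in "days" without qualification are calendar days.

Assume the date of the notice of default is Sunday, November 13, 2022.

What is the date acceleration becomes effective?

The last day of the grace period: November 13, 2022 + 61 days = January 13, 2023.
From Friday, January 13, 2023, 12 business days (Jan 16, Jan 17, Jan 18, Jan 19, …, Jan 30, Jan 31, Feb 1, skipping weekends and the listed holiday on Jan 23) brings us to Wednesday, February 1, 2023, which is the date acceleration becomes effective.

February 1, 2023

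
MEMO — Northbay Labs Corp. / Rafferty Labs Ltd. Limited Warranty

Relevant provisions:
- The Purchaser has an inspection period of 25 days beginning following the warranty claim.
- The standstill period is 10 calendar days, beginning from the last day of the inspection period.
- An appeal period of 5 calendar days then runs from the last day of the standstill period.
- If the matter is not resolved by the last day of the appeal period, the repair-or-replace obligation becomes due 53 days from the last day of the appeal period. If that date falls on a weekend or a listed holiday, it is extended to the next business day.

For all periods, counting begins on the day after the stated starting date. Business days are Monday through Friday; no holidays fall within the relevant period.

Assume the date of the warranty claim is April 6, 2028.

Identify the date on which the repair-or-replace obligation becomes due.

July 10, 2028

Adding 25 calendar days to April 6, 2028 gives May 1, 2028, which is the last day of the inspection period.
The last day of the standstill period: 10 calendar days after May 1, 2028 is May 11, 2028.
The last day of the appeal period: May 11, 2028 + 5 days = May 16, 2028.
The date on which the repair-or-replace obligation becomes due: 53 calendar days after May 16, 2028 is July 8, 2028. That falls on a Saturday, so it rolls to the next business day, Monday, July 10, 2028.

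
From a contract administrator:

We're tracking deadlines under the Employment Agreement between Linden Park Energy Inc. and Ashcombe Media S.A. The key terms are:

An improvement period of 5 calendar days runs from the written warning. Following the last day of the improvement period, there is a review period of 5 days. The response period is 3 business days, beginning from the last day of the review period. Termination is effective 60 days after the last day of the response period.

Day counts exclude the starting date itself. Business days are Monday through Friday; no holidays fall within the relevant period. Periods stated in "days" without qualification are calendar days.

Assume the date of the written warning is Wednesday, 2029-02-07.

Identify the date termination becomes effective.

The last day of the improvement period: 2029-02-07 + 5 days = 2029-02-12.
Adding 5 calendar days to 2029-02-12 gives 2029-02-17, which is the last day of the review period.
The last day of the response period: counting 3 business days from Saturday, 2029-02-17 (Feb 19, Feb 20, Feb 21, skipping weekends) reaches Wednesday, 2029-02-21.
Adding 60 calendar days to 2029-02-21 gives 2029-04-22, which is the date termination becomes effective.

2029-04-22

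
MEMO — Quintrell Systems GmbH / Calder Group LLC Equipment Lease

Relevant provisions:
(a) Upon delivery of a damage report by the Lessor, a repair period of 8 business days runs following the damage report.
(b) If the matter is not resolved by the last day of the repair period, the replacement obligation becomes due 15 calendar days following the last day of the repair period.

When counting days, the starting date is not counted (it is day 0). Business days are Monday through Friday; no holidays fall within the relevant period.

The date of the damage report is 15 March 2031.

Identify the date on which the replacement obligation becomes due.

The last day of the repair period: 8 business days after Saturday, 15 March 2031, skipping weekends — Mar 17, Mar 18, Mar 19, Mar 20, Mar 21, Mar 24, Mar 25, Mar 26 — lands on Wednesday, 26 March 2031.
Adding 15 calendar days to 26 March 2031 gives 10 April 2031, which is the date on which the replacement obligation becomes due.

10 April 2031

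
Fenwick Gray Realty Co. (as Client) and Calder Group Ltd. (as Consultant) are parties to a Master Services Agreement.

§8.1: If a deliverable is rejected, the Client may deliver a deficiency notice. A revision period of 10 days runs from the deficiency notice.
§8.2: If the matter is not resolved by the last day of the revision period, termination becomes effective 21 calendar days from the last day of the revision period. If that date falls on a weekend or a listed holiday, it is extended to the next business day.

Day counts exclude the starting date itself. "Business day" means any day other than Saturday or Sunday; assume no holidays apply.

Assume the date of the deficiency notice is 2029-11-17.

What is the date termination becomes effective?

The last day of the revision period: 2029-11-17 + 10 days = 2029-11-27.
The date termination becomes effective: 21 calendar days after 2029-11-27 is 2029-12-18. 2029-12-18 is a Tuesday, so no roll-forward applies.

2029-12-18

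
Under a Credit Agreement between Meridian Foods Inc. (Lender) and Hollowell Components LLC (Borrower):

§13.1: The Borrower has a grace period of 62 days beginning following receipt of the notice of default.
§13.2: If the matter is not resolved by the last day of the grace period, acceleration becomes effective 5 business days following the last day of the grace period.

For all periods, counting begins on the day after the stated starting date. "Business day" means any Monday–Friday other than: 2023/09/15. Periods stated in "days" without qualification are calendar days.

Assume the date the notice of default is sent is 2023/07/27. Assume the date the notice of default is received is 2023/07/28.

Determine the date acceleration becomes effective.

2023/10/05

The last day of the grace period: 62 calendar days after 2023/07/28 is 2023/09/28.
From Thursday, 2023/09/28, 5 business days (Sep 29, Oct 2, Oct 3, Oct 4, Oct 5, skipping weekends) brings us to Thursday, 2023/10/05, which is the date acceleration becomes effective.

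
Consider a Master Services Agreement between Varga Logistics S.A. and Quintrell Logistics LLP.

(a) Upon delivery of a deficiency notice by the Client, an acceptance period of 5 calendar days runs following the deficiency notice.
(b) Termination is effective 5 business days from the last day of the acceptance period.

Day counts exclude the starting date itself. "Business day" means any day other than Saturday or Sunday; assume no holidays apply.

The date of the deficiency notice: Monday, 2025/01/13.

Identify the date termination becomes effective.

2025/01/24

The last day of the acceptance period: 5 calendar days after 2025/01/13 is 2025/01/18.
The date termination becomes effective: counting 5 business days from Saturday, 2025/01/18 (Jan 20, Jan 21, Jan 22, Jan 23, Jan 24, skipping weekends) reaches Friday, 2025/01/24.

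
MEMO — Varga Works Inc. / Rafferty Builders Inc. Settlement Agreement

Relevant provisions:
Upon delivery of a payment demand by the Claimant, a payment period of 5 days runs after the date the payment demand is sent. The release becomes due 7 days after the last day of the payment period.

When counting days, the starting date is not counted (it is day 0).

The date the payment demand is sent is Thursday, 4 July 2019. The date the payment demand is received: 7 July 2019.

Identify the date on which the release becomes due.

16 July 2019

The last day of the payment period: 5 calendar days after 4 July 2019 is 9 July 2019.
The date on which the release becomes due: 7 calendar days after 9 July 2019 is 16 July 2019.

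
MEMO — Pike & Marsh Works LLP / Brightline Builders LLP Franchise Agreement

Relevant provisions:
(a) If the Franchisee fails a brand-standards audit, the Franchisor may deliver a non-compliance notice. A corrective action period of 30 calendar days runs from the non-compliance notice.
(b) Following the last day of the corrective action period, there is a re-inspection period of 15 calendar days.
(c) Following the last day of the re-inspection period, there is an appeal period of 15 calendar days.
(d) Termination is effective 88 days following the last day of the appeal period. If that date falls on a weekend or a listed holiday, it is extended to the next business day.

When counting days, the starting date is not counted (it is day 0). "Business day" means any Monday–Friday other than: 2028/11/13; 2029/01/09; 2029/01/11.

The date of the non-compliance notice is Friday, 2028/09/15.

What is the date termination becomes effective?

The last day of the corrective action period: 2028/09/15 + 30 days = 2028/10/15.
The last day of the re-inspection period: 15 calendar days after 2028/10/15 is 2028/10/30.
The last day of the appeal period: 2028/10/30 + 15 days = 2028/11/14.
Adding 88 calendar days to 2028/11/14 gives 2029/02/10, which is the date termination becomes effective. That falls on a Saturday, so it rolls to the next business day, Monday, 2029/02/12.

2029/02/12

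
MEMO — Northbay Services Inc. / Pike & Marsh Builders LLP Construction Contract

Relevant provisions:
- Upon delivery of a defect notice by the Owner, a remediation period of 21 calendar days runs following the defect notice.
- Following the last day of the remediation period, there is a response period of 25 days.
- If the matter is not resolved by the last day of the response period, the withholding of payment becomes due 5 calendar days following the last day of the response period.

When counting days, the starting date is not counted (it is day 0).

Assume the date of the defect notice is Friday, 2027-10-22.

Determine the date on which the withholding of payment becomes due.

2027-12-12

The last day of the remediation period: 2027-10-22 + 21 days = 2027-11-12.
The last day of the response period: 2027-11-12 + 25 days = 2027-12-07.
The date on which the withholding of payment becomes due: 2027-12-07 + 5 days = 2027-12-12.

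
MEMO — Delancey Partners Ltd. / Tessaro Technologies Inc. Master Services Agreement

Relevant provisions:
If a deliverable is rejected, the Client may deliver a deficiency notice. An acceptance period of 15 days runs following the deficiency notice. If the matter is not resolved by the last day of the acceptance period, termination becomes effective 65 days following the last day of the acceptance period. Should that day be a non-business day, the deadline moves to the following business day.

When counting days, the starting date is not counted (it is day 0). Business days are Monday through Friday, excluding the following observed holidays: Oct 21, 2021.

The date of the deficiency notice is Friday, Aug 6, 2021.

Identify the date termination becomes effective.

Oct 25, 2021

The last day of the acceptance period: 15 calendar days after Aug 6, 2021 is Aug 21, 2021.
The date termination becomes effective: Aug 21, 2021 + 65 days = Oct 25, 2021. Oct 25, 2021 is a Monday and is not a listed holiday, so no roll-forward applies.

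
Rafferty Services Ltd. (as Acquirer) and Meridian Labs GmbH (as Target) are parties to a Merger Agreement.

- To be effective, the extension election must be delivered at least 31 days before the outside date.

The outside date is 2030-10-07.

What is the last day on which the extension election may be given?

2030-10-07 minus 31 days is 2030-09-06.

2030-09-06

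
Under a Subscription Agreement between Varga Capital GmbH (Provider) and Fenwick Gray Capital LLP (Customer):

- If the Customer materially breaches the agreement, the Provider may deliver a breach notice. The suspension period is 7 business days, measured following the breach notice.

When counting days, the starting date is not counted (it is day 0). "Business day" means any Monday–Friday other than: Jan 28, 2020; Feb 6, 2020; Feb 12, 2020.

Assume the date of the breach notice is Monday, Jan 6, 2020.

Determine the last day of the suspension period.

The last day of the suspension period: counting 7 business days from Monday, Jan 6, 2020 (Jan 7, Jan 8, Jan 9, Jan 10, Jan 13, Jan 14, Jan 15, skipping weekends) reaches Wednesday, Jan 15, 2020.

Jan 15, 2020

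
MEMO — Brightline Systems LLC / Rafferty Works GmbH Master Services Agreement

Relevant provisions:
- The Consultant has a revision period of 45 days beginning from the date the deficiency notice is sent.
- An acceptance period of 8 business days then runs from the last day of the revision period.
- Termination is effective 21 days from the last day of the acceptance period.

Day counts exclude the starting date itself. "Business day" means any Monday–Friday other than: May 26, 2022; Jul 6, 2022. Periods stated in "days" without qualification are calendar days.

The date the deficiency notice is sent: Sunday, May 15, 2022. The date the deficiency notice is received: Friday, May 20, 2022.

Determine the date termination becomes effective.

The last day of the revision period: 45 calendar days after May 15, 2022 is Jun 29, 2022.
The last day of the acceptance period: counting 8 business days from Wednesday, Jun 29, 2022 (Jun 30, Jul 1, Jul 4, Jul 5, Jul 7, Jul 8, Jul 11, Jul 12, skipping weekends and the listed holiday on Jul 6) reaches Tuesday, Jul 12, 2022.
The date termination becomes effective: 21 calendar days after Jul 12, 2022 is Aug 2, 2022.

Aug 2, 2022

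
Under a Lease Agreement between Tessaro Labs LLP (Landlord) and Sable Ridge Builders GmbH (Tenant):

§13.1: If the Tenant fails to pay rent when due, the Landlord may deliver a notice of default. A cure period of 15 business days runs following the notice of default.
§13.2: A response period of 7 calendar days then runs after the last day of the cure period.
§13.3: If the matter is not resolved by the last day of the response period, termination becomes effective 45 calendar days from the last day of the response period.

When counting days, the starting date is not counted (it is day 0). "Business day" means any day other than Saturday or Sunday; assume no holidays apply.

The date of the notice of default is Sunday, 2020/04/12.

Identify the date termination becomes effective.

2020/06/22

The last day of the cure period: counting 15 business days from Sunday, 2020/04/12 (Apr 13, Apr 14, Apr 15, Apr 16, …, Apr 29, Apr 30, May 1, skipping weekends) reaches Friday, 2020/05/01.
The last day of the response period: 2020/05/01 + 7 days = 2020/05/08.
The date termination becomes effective: 2020/05/08 + 45 days = 2020/06/22.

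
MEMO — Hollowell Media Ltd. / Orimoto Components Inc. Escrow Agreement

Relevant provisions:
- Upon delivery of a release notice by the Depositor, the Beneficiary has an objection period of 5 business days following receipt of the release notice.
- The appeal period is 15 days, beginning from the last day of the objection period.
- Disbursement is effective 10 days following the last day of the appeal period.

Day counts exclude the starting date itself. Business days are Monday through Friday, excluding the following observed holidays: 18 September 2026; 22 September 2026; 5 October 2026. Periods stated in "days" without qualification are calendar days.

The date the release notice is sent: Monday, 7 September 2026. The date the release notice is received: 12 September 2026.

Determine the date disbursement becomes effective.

From Saturday, 12 September 2026, 5 business days (Sep 14, Sep 15, Sep 16, Sep 17, Sep 21, skipping weekends and the listed holiday on Sep 18) brings us to Monday, 21 September 2026, which is the last day of the objection period.
The last day of the appeal period: 15 calendar days after 21 September 2026 is 6 October 2026.
The date disbursement becomes effective: 10 calendar days after 6 October 2026 is 16 October 2026.

16 October 2026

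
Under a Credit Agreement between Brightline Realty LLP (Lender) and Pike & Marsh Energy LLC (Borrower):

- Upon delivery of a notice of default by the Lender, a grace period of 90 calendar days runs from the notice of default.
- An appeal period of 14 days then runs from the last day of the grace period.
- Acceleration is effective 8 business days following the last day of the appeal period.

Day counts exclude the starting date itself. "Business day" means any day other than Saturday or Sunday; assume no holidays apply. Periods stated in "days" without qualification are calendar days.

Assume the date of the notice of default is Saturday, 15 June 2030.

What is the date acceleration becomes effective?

9 October 2030

The last day of the grace period: 15 June 2030 + 90 days = 13 September 2030.
The last day of the appeal period: 14 calendar days after 13 September 2030 is 27 September 2030.
The date acceleration becomes effective: counting 8 business days from Friday, 27 September 2030 (Sep 30, Oct 1, Oct 2, Oct 3, Oct 4, Oct 7, Oct 8, Oct 9, skipping weekends) reaches Wednesday, 9 October 2030.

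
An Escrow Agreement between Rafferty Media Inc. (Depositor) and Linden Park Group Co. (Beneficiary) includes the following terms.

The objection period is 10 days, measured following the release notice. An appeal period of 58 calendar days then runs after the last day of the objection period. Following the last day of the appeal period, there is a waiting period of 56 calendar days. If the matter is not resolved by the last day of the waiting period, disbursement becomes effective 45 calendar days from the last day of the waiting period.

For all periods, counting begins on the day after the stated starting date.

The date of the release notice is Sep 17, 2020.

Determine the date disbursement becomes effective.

Mar 5, 2021

The last day of the objection period: 10 calendar days after Sep 17, 2020 is Sep 27, 2020.
The last day of the appeal period: Sep 27, 2020 + 58 days = Nov 24, 2020.
The last day of the waiting period: Nov 24, 2020 + 56 days = Jan 19, 2021.
The date disbursement becomes effective: 45 calendar days after Jan 19, 2021 is Mar 5, 2021.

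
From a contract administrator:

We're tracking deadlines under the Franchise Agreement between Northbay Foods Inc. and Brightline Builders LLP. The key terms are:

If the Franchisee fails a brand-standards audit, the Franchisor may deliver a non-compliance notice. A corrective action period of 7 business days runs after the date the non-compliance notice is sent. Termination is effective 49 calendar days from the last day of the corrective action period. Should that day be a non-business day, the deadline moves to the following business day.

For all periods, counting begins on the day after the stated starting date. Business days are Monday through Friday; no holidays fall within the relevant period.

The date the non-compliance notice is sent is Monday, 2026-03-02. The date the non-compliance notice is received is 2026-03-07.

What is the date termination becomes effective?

The last day of the corrective action period: counting 7 business days from Monday, 2026-03-02 (Mar 3, Mar 4, Mar 5, Mar 6, Mar 9, Mar 10, Mar 11, skipping weekends) reaches Wednesday, 2026-03-11.
The date termination becomes effective: 2026-03-11 + 49 days = 2026-04-29. 2026-04-29 is a Wednesday, so no roll-forward applies.

2026-04-29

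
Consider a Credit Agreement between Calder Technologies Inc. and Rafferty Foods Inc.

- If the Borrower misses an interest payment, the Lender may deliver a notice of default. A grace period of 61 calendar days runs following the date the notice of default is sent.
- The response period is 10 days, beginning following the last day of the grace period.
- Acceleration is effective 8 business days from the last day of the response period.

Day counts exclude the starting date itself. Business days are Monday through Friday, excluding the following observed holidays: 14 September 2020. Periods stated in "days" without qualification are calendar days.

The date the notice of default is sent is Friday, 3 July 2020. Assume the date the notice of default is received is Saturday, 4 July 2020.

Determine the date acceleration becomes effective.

The last day of the grace period: 61 calendar days after 3 July 2020 is 2 September 2020.
Adding 10 calendar days to 2 September 2020 gives 12 September 2020, which is the last day of the response period.
From Saturday, 12 September 2020, 8 business days (Sep 15, Sep 16, Sep 17, Sep 18, Sep 21, Sep 22, Sep 23, Sep 24, skipping weekends and the listed holiday on Sep 14) brings us to Thursday, 24 September 2020, which is the date acceleration becomes effective.

24 September 2020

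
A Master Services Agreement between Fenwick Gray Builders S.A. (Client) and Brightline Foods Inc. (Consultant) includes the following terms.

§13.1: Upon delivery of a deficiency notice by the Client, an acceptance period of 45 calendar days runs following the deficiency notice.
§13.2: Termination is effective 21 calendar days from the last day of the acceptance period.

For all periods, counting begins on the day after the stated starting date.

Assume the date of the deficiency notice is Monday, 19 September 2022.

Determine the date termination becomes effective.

24 November 2022

The last day of the acceptance period: 19 September 2022 + 45 days = 3 November 2022.
Adding 21 calendar days to 3 November 2022 gives 24 November 2022, which is the date termination becomes effective.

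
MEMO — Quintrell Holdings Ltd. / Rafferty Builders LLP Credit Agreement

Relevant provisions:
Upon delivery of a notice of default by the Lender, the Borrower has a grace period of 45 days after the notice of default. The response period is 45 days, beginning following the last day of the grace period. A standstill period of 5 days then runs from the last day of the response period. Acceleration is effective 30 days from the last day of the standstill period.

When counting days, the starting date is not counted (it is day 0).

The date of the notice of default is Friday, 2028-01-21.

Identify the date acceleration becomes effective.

2028-05-25

The last day of the grace period: 2028-01-21 + 45 days = 2028-03-06.
The last day of the response period: 45 calendar days after 2028-03-06 is 2028-04-20.
Adding 5 calendar days to 2028-04-20 gives 2028-04-25, which is the last day of the standstill period.
Adding 30 calendar days to 2028-04-25 gives 2028-05-25, which is the date acceleration becomes effective.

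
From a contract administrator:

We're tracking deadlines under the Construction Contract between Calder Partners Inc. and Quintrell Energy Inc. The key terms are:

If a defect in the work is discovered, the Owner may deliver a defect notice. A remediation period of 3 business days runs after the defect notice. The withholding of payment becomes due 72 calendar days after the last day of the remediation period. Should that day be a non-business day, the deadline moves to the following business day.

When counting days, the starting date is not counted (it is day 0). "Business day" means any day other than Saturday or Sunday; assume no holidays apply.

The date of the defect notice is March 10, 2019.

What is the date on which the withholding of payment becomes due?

From Sunday, March 10, 2019, 3 business days (Mar 11, Mar 12, Mar 13, skipping weekends) brings us to Wednesday, March 13, 2019, which is the last day of the remediation period.
Adding 72 calendar days to March 13, 2019 gives May 24, 2019, which is the date on which the withholding of payment becomes due. May 24, 2019 is a Friday, so no roll-forward applies.

May 24, 2019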